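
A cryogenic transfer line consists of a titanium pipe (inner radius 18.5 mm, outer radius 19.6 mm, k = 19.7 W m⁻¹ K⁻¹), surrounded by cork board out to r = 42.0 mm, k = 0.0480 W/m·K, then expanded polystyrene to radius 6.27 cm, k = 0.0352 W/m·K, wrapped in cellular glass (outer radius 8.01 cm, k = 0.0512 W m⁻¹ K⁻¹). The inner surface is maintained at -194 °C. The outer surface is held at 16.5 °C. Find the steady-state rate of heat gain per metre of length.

Q' = 41.3 W/m

Treat each layer as a resistance in series:
  R'_titanium = ln(0.0196/0.0185)/(2πk) = 0.05776/(2π·19.7) = 4.666×10^-4 m·K/W
  R'_cork board = ln(0.0420/0.0196)/(2πk) = 0.7621/(2π·0.0480) = 2.527 m·K/W
  R'_expanded polystyrene = ln(0.0627/0.0420)/(2πk) = 0.4007/(2π·0.0352) = 1.812 m·K/W
  R'_cellular glass = ln(0.0801/0.0627)/(2πk) = 0.2449/(2π·0.0512) = 0.7613 m·K/W
ΣR = 4.666×10^-4 + 2.527 + 1.812 + 0.7613 = 5.101 m·K/W
Q' = ΔT/ΣR = (-194 °C − 16.5 °C)/5.101 = -41.3 W/m
(Negative Q' ⇒ heat flows inward; heat gain = 41.3 W/m.)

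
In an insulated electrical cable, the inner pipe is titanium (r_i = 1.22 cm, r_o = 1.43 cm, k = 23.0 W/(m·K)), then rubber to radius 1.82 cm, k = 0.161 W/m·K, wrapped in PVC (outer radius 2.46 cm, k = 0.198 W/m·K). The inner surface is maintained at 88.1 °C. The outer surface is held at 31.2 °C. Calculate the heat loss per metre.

Resistance network (inner→outer):
  R'_titanium = ln(0.0143/0.0122)/(2πk) = 0.1588/(2π·23.0) = 0.001099 m·K/W
  R'_rubber = ln(0.0182/0.0143)/(2πk) = 0.2412/(2π·0.161) = 0.2384 m·K/W
  R'_PVC = ln(0.0246/0.0182)/(2πk) = 0.3013/(2π·0.198) = 0.2422 m·K/W
ΣR = 0.001099 + 0.2384 + 0.2422 = 0.4817 m·K/W
Q' = ΔT/ΣR = (88.1 °C − 31.2 °C)/0.4817 = 118 W/m

Q' = 118 W/m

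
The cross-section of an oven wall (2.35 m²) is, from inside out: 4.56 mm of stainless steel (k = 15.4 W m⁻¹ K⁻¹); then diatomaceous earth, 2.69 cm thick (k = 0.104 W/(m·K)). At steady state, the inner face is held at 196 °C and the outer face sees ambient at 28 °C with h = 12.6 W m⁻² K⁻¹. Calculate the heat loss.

Q = 1170 W

Treat each layer as a resistance in series:
  R_stainless steel = L/(kA) = 0.00456/(15.4·2.35) = 1.260×10^-4 K/W
  R_diatomaceous earth = L/(kA) = 0.0269/(0.104·2.35) = 0.1101 K/W
  R_conv,out = 1/(hA) = 1/(12.6·2.35) = 0.03377 K/W
ΣR = 1.260×10^-4 + 0.1101 + 0.03377 = 0.1440 K/W
Q = ΔT/ΣR = (196 °C − 28 °C)/0.1440 = 1170 W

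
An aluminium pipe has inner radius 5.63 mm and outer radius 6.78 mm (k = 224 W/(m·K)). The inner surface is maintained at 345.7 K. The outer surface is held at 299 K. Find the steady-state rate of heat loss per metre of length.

Q' = 354 kW/m

Q' = 2πk·ΔT/ln(r₂/r₁) = 2π × 224 × 46.7 / ln(0.00678/0.00563) = 3.54×10^5 W/m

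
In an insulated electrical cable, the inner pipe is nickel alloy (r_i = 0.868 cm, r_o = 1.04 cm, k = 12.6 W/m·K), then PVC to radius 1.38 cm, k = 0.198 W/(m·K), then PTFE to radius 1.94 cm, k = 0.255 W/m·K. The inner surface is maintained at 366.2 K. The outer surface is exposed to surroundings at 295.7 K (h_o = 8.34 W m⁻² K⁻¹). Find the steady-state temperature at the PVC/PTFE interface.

Treat each layer as a resistance in series:
  R'_nickel alloy = ln(0.0104/0.00868)/(2πk) = 0.1808/(2π·12.6) = 0.002284 m·K/W
  R'_PVC = ln(0.0138/0.0104)/(2πk) = 0.2829/(2π·0.198) = 0.2274 m·K/W
  R'_PTFE = ln(0.0194/0.0138)/(2πk) = 0.3406/(2π·0.255) = 0.2126 m·K/W
  R'_conv,out = 1/(2πr h) = 1/(2π·0.0194·8.34) = 0.9837 m·K/W
ΣR = 0.002284 + 0.2274 + 0.2126 + 0.9837 = 1.426 m·K/W
Q' = ΔT/ΣR = (366.2 K − 295.7 K)/1.426 = 49.44 W/m
From the inner boundary to the PVC/PTFE interface, ΣR_partial = 0.2297 m·K/W.
T_interface = T_in − Q'·ΣR_partial = 366.2 K − (49.44)(0.2297) = 354.8 K

T = 354.8 K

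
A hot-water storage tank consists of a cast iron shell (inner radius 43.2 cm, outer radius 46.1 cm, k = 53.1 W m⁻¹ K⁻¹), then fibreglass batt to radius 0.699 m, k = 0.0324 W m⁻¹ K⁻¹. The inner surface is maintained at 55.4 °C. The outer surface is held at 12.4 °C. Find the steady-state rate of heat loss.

Resistance network (inner→outer):
  R_cast iron = (1/0.432 − 1/0.461)/(4πk) = 0.1456/(4π·53.1) = 2.182×10^-4 K/W
  R_fibreglass batt = (1/0.461 − 1/0.699)/(4πk) = 0.7386/(4π·0.0324) = 1.814 K/W
ΣR = 2.182×10^-4 + 1.814 = 1.814 K/W
Q = ΔT/ΣR = (55.4 °C − 12.4 °C)/1.814 = 23.7 W

Q = 23.7 W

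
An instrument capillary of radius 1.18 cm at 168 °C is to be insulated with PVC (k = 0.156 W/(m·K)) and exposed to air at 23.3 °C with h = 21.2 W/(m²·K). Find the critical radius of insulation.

For a cylinder, r_cr = k_ins/h = 0.156/21.2 = 0.00736 m = 0.736 cm

r_cr = 0.736 cm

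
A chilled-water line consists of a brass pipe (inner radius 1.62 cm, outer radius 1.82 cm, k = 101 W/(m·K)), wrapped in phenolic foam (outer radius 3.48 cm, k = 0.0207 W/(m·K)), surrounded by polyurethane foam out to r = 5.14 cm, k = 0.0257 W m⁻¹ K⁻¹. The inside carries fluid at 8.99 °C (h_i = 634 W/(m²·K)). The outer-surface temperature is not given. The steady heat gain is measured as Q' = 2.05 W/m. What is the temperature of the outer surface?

Sum the resistances:
  R'_conv,in = 1/(2πr h) = 1/(2π·0.0162·634) = 0.01550 m·K/W
  R'_brass = ln(0.0182/0.0162)/(2πk) = 0.1164/(2π·101) = 1.834×10^-4 m·K/W
  R'_phenolic foam = ln(0.0348/0.0182)/(2πk) = 0.6482/(2π·0.0207) = 4.984 m·K/W
  R'_polyurethane foam = ln(0.0514/0.0348)/(2πk) = 0.3900/(2π·0.0257) = 2.415 m·K/W
ΣR = 7.415 m·K/W
ΔT = Q'·ΣR = 2.05 × 7.415 = 15.20 K
Heat flows inward, so T_out = T_in + ΔT = 8.99 + 15.20 = 24.2 °C

T_out = 24.2 °C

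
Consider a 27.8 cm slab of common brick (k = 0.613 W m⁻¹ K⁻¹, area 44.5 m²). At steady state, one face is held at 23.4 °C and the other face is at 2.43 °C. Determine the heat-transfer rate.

Q = 2.06 kW

Q = kA·ΔT/L = 0.613 × 44.5 × |23.4 °C − 2.43 °C| / 0.278 = 2060 W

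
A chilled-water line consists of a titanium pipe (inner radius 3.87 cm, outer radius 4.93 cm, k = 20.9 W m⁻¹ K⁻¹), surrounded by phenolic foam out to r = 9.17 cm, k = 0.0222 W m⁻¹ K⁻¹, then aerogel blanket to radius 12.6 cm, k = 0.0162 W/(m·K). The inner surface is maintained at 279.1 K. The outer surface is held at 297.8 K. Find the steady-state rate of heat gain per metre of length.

Q' = 2.47 W/m

Series thermal resistances, inner to outer:
  R'_titanium = ln(0.0493/0.0387)/(2πk) = 0.2421/(2π·20.9) = 0.001843 m·K/W
  R'_phenolic foam = ln(0.0917/0.0493)/(2πk) = 0.6206/(2π·0.0222) = 4.449 m·K/W
  R'_aerogel blanket = ln(0.126/0.0917)/(2πk) = 0.3178/(2π·0.0162) = 3.122 m·K/W
ΣR = 0.001843 + 4.449 + 3.122 = 7.573 m·K/W
Q' = ΔT/ΣR = (279.1 K − 297.8 K)/7.573 = -2.47 W/m
(Negative Q' ⇒ heat flows inward; heat gain = 2.47 W/m.)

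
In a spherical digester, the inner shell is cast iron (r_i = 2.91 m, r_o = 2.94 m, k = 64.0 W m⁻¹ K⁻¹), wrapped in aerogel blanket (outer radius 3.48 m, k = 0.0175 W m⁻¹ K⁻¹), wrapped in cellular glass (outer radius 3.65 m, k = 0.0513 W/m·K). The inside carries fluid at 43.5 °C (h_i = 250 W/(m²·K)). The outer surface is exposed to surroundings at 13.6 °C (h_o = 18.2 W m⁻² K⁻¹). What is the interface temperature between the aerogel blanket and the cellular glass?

T = 16.0 °C

Resistance network (inner→outer):
  R_conv,in = 1/(4πr²h) = 1/(4π·2.91²·250) = 3.759×10^-5 K/W
  R_cast iron = (1/2.91 − 1/2.94)/(4πk) = 0.003507/(4π·64.0) = 4.360×10^-6 K/W
  R_aerogel blanket = (1/2.94 − 1/3.48)/(4πk) = 0.05278/(4π·0.0175) = 0.2400 K/W
  R_cellular glass = (1/3.48 − 1/3.65)/(4πk) = 0.01338/(4π·0.0513) = 0.02076 K/W
  R_conv,out = 1/(4πr²h) = 1/(4π·3.65²·18.2) = 3.282×10^-4 K/W
ΣR = 3.759×10^-5 + 4.360×10^-6 + 0.2400 + 0.02076 + 3.282×10^-4 = 0.2611 K/W
Q = ΔT/ΣR = (43.5 °C − 13.6 °C)/0.2611 = 114.5 W
From the inner boundary to the aerogel blanket/cellular glass interface, ΣR_partial = 0.2400 K/W.
T_interface = T_in − Q·ΣR_partial = 43.5 °C − (114.5)(0.2400) = 16.0 °C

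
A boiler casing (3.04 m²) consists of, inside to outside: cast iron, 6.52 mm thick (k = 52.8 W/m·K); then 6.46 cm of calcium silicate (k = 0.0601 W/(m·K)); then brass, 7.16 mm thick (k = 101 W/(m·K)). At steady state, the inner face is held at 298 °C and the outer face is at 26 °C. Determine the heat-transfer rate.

Series thermal resistances, inner to outer:
  R_cast iron = L/(kA) = 0.00652/(52.8·3.04) = 4.062×10^-5 K/W
  R_calcium silicate = L/(kA) = 0.0646/(0.0601·3.04) = 0.3536 K/W
  R_brass = L/(kA) = 0.00716/(101·3.04) = 2.332×10^-5 K/W
ΣR = 4.062×10^-5 + 0.3536 + 2.332×10^-5 = 0.3537 K/W
Q = ΔT/ΣR = (298 °C − 26 °C)/0.3537 = 769 W

Q = 769 W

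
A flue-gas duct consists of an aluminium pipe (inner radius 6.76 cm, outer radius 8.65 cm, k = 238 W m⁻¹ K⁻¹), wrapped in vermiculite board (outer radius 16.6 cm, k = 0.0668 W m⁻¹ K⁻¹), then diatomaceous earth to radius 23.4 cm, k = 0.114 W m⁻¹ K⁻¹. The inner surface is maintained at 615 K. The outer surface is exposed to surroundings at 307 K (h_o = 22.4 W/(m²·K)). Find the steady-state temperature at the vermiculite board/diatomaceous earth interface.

T = 383 K

Treat each layer as a resistance in series:
  R'_aluminium = ln(0.0865/0.0676)/(2πk) = 0.2465/(2π·238) = 1.649×10^-4 m·K/W
  R'_vermiculite board = ln(0.166/0.0865)/(2πk) = 0.6518/(2π·0.0668) = 1.553 m·K/W
  R'_diatomaceous earth = ln(0.234/0.166)/(2πk) = 0.3433/(2π·0.114) = 0.4793 m·K/W
  R'_conv,out = 1/(2πr h) = 1/(2π·0.234·22.4) = 0.03036 m·K/W
ΣR = 1.649×10^-4 + 1.553 + 0.4793 + 0.03036 = 2.063 m·K/W
Q' = ΔT/ΣR = (615 K − 307 K)/2.063 = 149.3 W/m
From the inner boundary to the vermiculite board/diatomaceous earth interface, ΣR_partial = 1.553 m·K/W.
T_interface = T_in − Q'·ΣR_partial = 615 K − (149.3)(1.553) = 383 K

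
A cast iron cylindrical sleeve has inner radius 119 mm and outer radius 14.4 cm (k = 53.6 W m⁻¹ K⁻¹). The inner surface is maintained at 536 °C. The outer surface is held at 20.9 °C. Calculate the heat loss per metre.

Q' = 910 kW/m

Q' = 2πk·ΔT/ln(r₂/r₁) = 2π × 53.6 × 515.1 / ln(0.144/0.119) = 9.10×10^5 W/m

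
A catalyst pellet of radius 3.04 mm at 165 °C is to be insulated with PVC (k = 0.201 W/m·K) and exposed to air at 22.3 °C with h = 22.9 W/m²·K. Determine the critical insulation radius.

For a sphere, r_cr = 2k_ins/h = 2·0.201/22.9 = 0.0176 m = 1.76 cm

r_cr = 1.76 cm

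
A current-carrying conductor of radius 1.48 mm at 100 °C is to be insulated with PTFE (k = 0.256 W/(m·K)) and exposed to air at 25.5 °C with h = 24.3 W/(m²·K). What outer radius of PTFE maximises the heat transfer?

For a cylinder, r_cr = k_ins/h = 0.256/24.3 = 0.0105 m = 1.05 cm

r_cr = 1.05 cm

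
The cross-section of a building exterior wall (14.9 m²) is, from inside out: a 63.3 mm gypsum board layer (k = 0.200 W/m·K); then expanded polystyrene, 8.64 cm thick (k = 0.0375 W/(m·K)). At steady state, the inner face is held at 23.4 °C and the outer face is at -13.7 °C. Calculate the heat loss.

Treat each layer as a resistance in series:
  R_gypsum board = L/(kA) = 0.0633/(0.200·14.9) = 0.02124 K/W
  R_expanded polystyrene = L/(kA) = 0.0864/(0.0375·14.9) = 0.1546 K/W
ΣR = 0.02124 + 0.1546 = 0.1758 K/W
Q = ΔT/ΣR = (23.4 °C − -13.7 °C)/0.1758 = 211 W

Q = 211 W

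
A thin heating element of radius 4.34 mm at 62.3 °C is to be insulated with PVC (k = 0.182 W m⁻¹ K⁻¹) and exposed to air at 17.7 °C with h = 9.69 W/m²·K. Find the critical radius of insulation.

For a cylinder, r_cr = k_ins/h = 0.182/9.69 = 0.0188 m = 1.88 cm

r_cr = 1.88 cm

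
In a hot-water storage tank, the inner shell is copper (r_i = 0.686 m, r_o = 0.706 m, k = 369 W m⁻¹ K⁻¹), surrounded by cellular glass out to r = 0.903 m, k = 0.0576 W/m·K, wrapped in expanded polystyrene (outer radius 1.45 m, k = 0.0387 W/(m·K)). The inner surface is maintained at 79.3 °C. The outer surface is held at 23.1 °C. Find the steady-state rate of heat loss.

Q = 43.7 W

Series thermal resistances, inner to outer:
  R_copper = (1/0.686 − 1/0.706)/(4πk) = 0.04130/(4π·369) = 8.906×10^-6 K/W
  R_cellular glass = (1/0.706 − 1/0.903)/(4πk) = 0.3090/(4π·0.0576) = 0.4269 K/W
  R_expanded polystyrene = (1/0.903 − 1/1.45)/(4πk) = 0.4178/(4π·0.0387) = 0.8590 K/W
ΣR = 8.906×10^-6 + 0.4269 + 0.8590 = 1.286 K/W
Q = ΔT/ΣR = (79.3 °C − 23.1 °C)/1.286 = 43.7 W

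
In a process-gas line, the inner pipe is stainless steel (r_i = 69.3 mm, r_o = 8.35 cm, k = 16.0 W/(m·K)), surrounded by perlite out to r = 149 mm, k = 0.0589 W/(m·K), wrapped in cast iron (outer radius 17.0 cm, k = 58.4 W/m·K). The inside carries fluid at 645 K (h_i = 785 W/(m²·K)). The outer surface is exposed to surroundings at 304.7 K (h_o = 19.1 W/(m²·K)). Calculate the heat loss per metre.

Resistance network (inner→outer):
  R'_conv,in = 1/(2πr h) = 1/(2π·0.0693·785) = 0.002926 m·K/W
  R'_stainless steel = ln(0.0835/0.0693)/(2πk) = 0.1864/(2π·16.0) = 0.001854 m·K/W
  R'_perlite = ln(0.149/0.0835)/(2πk) = 0.5791/(2π·0.0589) = 1.565 m·K/W
  R'_cast iron = ln(0.170/0.149)/(2πk) = 0.1319/(2π·58.4) = 3.593×10^-4 m·K/W
  R'_conv,out = 1/(2πr h) = 1/(2π·0.170·19.1) = 0.04902 m·K/W
ΣR = 0.002926 + 0.001854 + 1.565 + 3.593×10^-4 + 0.04902 = 1.619 m·K/W
Q' = ΔT/ΣR = (645 K − 304.7 K)/1.619 = 210 W/m

Q' = 210 W/m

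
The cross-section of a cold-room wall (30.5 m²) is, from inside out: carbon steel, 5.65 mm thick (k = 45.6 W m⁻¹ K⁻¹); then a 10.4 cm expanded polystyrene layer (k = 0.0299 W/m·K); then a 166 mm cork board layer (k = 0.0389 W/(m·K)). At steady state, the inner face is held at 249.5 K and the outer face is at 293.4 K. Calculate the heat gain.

Q = 173 W

Treat each layer as a resistance in series:
  R_carbon steel = L/(kA) = 0.00565/(45.6·30.5) = 4.062×10^-6 K/W
  R_expanded polystyrene = L/(kA) = 0.104/(0.0299·30.5) = 0.1140 K/W
  R_cork board = L/(kA) = 0.166/(0.0389·30.5) = 0.1399 K/W
ΣR = 4.062×10^-6 + 0.1140 + 0.1399 = 0.2539 K/W
Q = ΔT/ΣR = (249.5 K − 293.4 K)/0.2539 = -173 W
(Negative Q ⇒ heat flows inward; heat gain = 173 W.)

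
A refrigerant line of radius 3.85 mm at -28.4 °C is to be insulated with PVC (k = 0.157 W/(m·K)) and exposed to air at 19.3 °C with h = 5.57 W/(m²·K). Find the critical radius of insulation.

r_cr = 2.82 cm

For a cylinder, r_cr = k_ins/h = 0.157/5.57 = 0.0282 m = 2.82 cm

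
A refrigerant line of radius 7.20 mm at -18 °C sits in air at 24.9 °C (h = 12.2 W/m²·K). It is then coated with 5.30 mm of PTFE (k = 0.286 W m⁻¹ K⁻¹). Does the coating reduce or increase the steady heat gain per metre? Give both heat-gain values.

increases: 23.7 → 31.8 W/m

Critical radius for a cylinder: r_cr = k/h = 0.0234 m = 2.34 cm.
Outer radius after coating: r₂ = 0.00720 + 0.00530 = 0.01250 m.
Since r₁ < r_cr and r₂ ≤ r_cr, the coating moves toward the maximum at r_cr — heat gain rises.
Bare: R = 1/(2πr₁h) = 1.812 m·K/W; Q = 42.9/1.812 = 23.7 W/m.
Coated: R = R_cond + R_conv = 1.351 m·K/W; Q = 42.9/1.351 = 31.8 W/m.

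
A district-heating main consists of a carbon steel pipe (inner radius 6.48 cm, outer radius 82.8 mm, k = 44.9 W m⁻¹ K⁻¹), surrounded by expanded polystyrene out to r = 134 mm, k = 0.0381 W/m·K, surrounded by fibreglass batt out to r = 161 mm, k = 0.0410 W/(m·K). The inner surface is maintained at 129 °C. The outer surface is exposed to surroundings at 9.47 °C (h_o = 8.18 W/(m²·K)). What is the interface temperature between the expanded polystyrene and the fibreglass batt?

Treat each layer as a resistance in series:
  R'_carbon steel = ln(0.0828/0.0648)/(2πk) = 0.2451/(2π·44.9) = 8.689×10^-4 m·K/W
  R'_expanded polystyrene = ln(0.134/0.0828)/(2πk) = 0.4814/(2π·0.0381) = 2.011 m·K/W
  R'_fibreglass batt = ln(0.161/0.134)/(2πk) = 0.1836/(2π·0.0410) = 0.7126 m·K/W
  R'_conv,out = 1/(2πr h) = 1/(2π·0.161·8.18) = 0.1208 m·K/W
ΣR = 8.689×10^-4 + 2.011 + 0.7126 + 0.1208 = 2.845 m·K/W
Q' = ΔT/ΣR = (129 °C − 9.47 °C)/2.845 = 42.01 W/m
From the inner boundary to the expanded polystyrene/fibreglass batt interface, ΣR_partial = 2.012 m·K/W.
T_interface = T_in − Q'·ΣR_partial = 129 °C − (42.01)(2.012) = 44.5 °C

T = 44.5 °C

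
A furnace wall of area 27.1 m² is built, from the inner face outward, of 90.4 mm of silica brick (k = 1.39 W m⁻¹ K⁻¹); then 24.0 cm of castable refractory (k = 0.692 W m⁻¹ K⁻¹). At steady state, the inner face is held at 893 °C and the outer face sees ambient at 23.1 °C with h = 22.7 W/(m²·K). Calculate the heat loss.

Treat each layer as a resistance in series:
  R_silica brick = L/(kA) = 0.0904/(1.39·27.1) = 0.002400 K/W
  R_castable refractory = L/(kA) = 0.240/(0.692·27.1) = 0.01280 K/W
  R_conv,out = 1/(hA) = 1/(22.7·27.1) = 0.001626 K/W
ΣR = 0.002400 + 0.01280 + 0.001626 = 0.01683 K/W
Q = ΔT/ΣR = (893 °C − 23.1 °C)/0.01683 = 51700 W

Q = 51700 W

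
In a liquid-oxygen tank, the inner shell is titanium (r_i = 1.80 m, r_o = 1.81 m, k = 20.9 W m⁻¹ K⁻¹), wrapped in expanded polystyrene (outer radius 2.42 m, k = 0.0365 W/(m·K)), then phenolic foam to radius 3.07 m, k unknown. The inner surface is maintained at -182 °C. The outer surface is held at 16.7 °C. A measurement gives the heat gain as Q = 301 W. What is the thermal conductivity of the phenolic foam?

ΣR = ΔT/Q = |-182 − 16.7|/301 = 0.6601 K/W
Known resistances:
  R_titanium = (1/1.80 − 1/1.81)/(4πk) = 0.003069/(4π·20.9) = 1.169×10^-5 K/W
  R_expanded polystyrene = (1/1.81 − 1/2.42)/(4πk) = 0.1393/(4π·0.0365) = 0.3036 K/W
R_phenolic foam = ΣR − ΣR_known = 0.6601 − 0.3036 = 0.3565 K/W
(1/r₁−1/r₂)/(4πk) = 0.3565 ⇒ k = 0.08749/(4π·0.3565) = 0.0195 W/m·K

k = 0.0195 W/m·K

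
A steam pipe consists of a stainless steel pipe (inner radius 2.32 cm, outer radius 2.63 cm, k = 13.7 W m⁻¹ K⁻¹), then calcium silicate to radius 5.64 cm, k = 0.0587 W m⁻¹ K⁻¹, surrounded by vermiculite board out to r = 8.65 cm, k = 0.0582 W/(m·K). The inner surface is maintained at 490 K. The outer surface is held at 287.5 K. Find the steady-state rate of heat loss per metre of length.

Treat each layer as a resistance in series:
  R'_stainless steel = ln(0.0263/0.0232)/(2πk) = 0.1254/(2π·13.7) = 0.001457 m·K/W
  R'_calcium silicate = ln(0.0564/0.0263)/(2πk) = 0.7629/(2π·0.0587) = 2.068 m·K/W
  R'_vermiculite board = ln(0.0865/0.0564)/(2πk) = 0.4277/(2π·0.0582) = 1.170 m·K/W
ΣR = 0.001457 + 2.068 + 1.170 = 3.239 m·K/W
Q' = ΔT/ΣR = (490 K − 287.5 K)/3.239 = 62.5 W/m

Q' = 62.5 W/m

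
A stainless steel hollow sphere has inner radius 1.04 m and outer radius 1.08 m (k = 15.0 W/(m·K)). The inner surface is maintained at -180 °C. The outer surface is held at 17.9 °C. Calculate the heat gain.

Q = 1050 kW

Q = 4πk·ΔT/(1/r₁ − 1/r₂) = 4π × 15.0 × 197.9 / (1/1.04 − 1/1.08) = 1.05×10^6 W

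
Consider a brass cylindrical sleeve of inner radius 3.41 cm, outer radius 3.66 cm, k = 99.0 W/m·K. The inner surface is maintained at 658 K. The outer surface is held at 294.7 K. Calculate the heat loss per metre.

Q' = 2πk·ΔT/ln(r₂/r₁) = 2π × 99.0 × 363.3 / ln(0.0366/0.0341) = 3.19×10^6 W/m

Q' = 3190 kW/m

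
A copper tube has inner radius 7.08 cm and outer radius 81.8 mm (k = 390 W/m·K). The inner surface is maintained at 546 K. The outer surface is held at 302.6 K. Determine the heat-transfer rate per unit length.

Q' = 2πk·ΔT/ln(r₂/r₁) = 2π × 390 × 243.4 / ln(0.0818/0.0708) = 4.13×10^6 W/m

Q' = 4.13×10^6 W/m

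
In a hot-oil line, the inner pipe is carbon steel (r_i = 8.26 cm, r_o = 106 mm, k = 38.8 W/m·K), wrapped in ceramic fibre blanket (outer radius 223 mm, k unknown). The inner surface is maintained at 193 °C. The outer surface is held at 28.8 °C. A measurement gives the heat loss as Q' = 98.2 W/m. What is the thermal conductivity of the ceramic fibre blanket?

ΣR = ΔT/Q' = |193 − 28.8|/98.2 = 1.672 m·K/W
Known resistances:
  R'_carbon steel = ln(0.106/0.0826)/(2πk) = 0.2494/(2π·38.8) = 0.001023 m·K/W
R_ceramic fibre blanket = ΣR − ΣR_known = 1.672 − 0.001023 = 1.671 m·K/W
ln(r₂/r₁)/(2πk) = 1.671 ⇒ k = 0.7437/(2π·1.671) = 0.0708 W/m·K

k = 0.0708 W/m·K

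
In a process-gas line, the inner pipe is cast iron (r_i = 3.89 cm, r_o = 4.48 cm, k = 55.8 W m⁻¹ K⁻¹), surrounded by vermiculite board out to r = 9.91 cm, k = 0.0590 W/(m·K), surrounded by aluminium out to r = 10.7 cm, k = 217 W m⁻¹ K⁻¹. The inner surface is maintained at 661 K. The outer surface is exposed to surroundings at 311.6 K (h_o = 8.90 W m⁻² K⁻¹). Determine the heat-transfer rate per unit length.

Q' = 151 W/m

Series thermal resistances, inner to outer:
  R'_cast iron = ln(0.0448/0.0389)/(2πk) = 0.1412/(2π·55.8) = 4.028×10^-4 m·K/W
  R'_vermiculite board = ln(0.0991/0.0448)/(2πk) = 0.7939/(2π·0.0590) = 2.142 m·K/W
  R'_aluminium = ln(0.107/0.0991)/(2πk) = 0.07670/(2π·217) = 5.625×10^-5 m·K/W
  R'_conv,out = 1/(2πr h) = 1/(2π·0.107·8.90) = 0.1671 m·K/W
ΣR = 4.028×10^-4 + 2.142 + 5.625×10^-5 + 0.1671 = 2.310 m·K/W
Q' = ΔT/ΣR = (661 K − 311.6 K)/2.310 = 151 W/m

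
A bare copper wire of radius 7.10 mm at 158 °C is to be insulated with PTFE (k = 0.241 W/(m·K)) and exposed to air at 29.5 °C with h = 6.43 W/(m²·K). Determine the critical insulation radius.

r_cr = 3.75 cm

For a cylinder, r_cr = k_ins/h = 0.241/6.43 = 0.0375 m = 3.75 cm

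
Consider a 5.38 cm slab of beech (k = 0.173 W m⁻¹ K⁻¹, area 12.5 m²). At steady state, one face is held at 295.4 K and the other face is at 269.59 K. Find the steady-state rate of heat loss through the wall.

Q = kA·ΔT/L = 0.173 × 12.5 × |295.4 K − 269.59 K| / 0.0538 = 1040 W

Q = 1040 W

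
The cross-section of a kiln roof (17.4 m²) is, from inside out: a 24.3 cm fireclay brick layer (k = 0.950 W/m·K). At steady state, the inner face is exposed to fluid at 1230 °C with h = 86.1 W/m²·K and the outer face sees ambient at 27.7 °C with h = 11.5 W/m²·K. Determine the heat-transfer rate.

Resistance network (inner→outer):
  R_conv,in = 1/(hA) = 1/(86.1·17.4) = 6.675×10^-4 K/W
  R_fireclay brick = L/(kA) = 0.243/(0.950·17.4) = 0.01470 K/W
  R_conv,out = 1/(hA) = 1/(11.5·17.4) = 0.004998 K/W
ΣR = 6.675×10^-4 + 0.01470 + 0.004998 = 0.02037 K/W
Q = ΔT/ΣR = (1230 °C − 27.7 °C)/0.02037 = 59000 W

Q = 59000 W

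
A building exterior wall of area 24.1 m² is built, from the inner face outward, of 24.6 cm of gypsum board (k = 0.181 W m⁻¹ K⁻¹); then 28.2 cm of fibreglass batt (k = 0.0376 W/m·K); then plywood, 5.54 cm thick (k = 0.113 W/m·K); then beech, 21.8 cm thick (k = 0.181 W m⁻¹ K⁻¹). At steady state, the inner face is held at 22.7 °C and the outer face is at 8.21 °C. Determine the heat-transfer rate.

Q = 33.1 W

Treat each layer as a resistance in series:
  R_gypsum board = L/(kA) = 0.246/(0.181·24.1) = 0.05639 K/W
  R_fibreglass batt = L/(kA) = 0.282/(0.0376·24.1) = 0.3112 K/W
  R_plywood = L/(kA) = 0.0554/(0.113·24.1) = 0.02034 K/W
  R_beech = L/(kA) = 0.218/(0.181·24.1) = 0.04998 K/W
ΣR = 0.05639 + 0.3112 + 0.02034 + 0.04998 = 0.4379 K/W
Q = ΔT/ΣR = (22.7 °C − 8.21 °C)/0.4379 = 33.1 W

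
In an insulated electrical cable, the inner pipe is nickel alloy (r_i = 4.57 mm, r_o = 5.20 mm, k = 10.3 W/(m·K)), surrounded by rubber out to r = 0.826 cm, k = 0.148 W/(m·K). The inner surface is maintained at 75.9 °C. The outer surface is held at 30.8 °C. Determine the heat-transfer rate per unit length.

Q' = 90.3 W/m

Treat each layer as a resistance in series:
  R'_nickel alloy = ln(0.00520/0.00457)/(2πk) = 0.1291/(2π·10.3) = 0.001996 m·K/W
  R'_rubber = ln(0.00826/0.00520)/(2πk) = 0.4628/(2π·0.148) = 0.4976 m·K/W
ΣR = 0.001996 + 0.4976 = 0.4996 m·K/W
Q' = ΔT/ΣR = (75.9 °C − 30.8 °C)/0.4996 = 90.3 W/m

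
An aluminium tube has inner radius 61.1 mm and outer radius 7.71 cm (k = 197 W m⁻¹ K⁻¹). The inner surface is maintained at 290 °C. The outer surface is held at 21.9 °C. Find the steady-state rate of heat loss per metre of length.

Q' = 1430 kW/m

Q' = 2πk·ΔT/ln(r₂/r₁) = 2π × 197 × 268.1 / ln(0.0771/0.0611) = 1.43×10^6 W/m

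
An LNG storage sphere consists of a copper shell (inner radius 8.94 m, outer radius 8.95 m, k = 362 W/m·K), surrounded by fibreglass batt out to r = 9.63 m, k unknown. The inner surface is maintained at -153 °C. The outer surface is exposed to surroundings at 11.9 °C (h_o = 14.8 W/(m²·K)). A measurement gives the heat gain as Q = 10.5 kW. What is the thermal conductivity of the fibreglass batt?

ΣR = ΔT/Q = |-153 − 11.9|/10500 = 0.01570 K/W
Known resistances:
  R_copper = (1/8.94 − 1/8.95)/(4πk) = 1.250×10^-4/(4π·362) = 2.747×10^-8 K/W
  R_conv,out = 1/(4πr²h) = 1/(4π·9.63²·14.8) = 5.798×10^-5 K/W
R_fibreglass batt = ΣR − ΣR_known = 0.01570 − 5.801×10^-5 = 0.01564 K/W
(1/r₁−1/r₂)/(4πk) = 0.01564 ⇒ k = 0.007890/(4π·0.01564) = 0.0401 W/m·K

k = 0.0401 W/m·K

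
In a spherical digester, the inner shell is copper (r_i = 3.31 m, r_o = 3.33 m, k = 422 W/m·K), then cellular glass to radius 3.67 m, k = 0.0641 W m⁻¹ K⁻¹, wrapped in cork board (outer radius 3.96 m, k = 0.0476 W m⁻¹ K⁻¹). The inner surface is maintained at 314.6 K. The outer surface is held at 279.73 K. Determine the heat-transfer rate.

Series thermal resistances, inner to outer:
  R_copper = (1/3.31 − 1/3.33)/(4πk) = 0.001815/(4π·422) = 3.422×10^-7 K/W
  R_cellular glass = (1/3.33 − 1/3.67)/(4πk) = 0.02782/(4π·0.0641) = 0.03454 K/W
  R_cork board = (1/3.67 − 1/3.96)/(4πk) = 0.01995/(4π·0.0476) = 0.03336 K/W
ΣR = 3.422×10^-7 + 0.03454 + 0.03336 = 0.06790 K/W
Q = ΔT/ΣR = (314.6 K − 279.73 K)/0.06790 = 514 W

Q = 514 W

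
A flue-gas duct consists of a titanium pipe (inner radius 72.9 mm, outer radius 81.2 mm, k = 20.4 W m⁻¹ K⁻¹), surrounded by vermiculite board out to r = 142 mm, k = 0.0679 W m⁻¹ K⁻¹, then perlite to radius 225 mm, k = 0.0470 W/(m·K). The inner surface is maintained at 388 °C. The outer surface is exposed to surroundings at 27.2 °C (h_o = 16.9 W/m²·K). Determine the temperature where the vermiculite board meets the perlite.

T = 226 °C

Resistance network (inner→outer):
  R'_titanium = ln(0.0812/0.0729)/(2πk) = 0.1078/(2π·20.4) = 8.412×10^-4 m·K/W
  R'_vermiculite board = ln(0.142/0.0812)/(2πk) = 0.5589/(2π·0.0679) = 1.310 m·K/W
  R'_perlite = ln(0.225/0.142)/(2πk) = 0.4603/(2π·0.0470) = 1.559 m·K/W
  R'_conv,out = 1/(2πr h) = 1/(2π·0.225·16.9) = 0.04186 m·K/W
ΣR = 8.412×10^-4 + 1.310 + 1.559 + 0.04186 = 2.912 m·K/W
Q' = ΔT/ΣR = (388 °C − 27.2 °C)/2.912 = 123.9 W/m
From the inner boundary to the vermiculite board/perlite interface, ΣR_partial = 1.311 m·K/W.
T_interface = T_in − Q'·ΣR_partial = 388 °C − (123.9)(1.311) = 226 °C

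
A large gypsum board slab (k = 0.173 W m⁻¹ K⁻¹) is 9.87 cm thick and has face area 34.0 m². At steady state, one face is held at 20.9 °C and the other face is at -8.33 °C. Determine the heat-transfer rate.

Q = 1740 W

Q = kA·ΔT/L = 0.173 × 34.0 × |20.9 °C − -8.33 °C| / 0.0987 = 1740 W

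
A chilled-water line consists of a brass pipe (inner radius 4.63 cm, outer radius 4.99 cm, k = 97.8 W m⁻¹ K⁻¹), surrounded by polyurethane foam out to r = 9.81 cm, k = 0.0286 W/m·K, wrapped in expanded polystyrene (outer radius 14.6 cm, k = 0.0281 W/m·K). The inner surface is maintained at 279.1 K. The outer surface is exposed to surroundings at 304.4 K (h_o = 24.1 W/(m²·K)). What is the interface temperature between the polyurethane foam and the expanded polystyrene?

T = 294.8 K

Treat each layer as a resistance in series:
  R'_brass = ln(0.0499/0.0463)/(2πk) = 0.07488/(2π·97.8) = 1.219×10^-4 m·K/W
  R'_polyurethane foam = ln(0.0981/0.0499)/(2πk) = 0.6760/(2π·0.0286) = 3.762 m·K/W
  R'_expanded polystyrene = ln(0.146/0.0981)/(2πk) = 0.3976/(2π·0.0281) = 2.252 m·K/W
  R'_conv,out = 1/(2πr h) = 1/(2π·0.146·24.1) = 0.04523 m·K/W
ΣR = 1.219×10^-4 + 3.762 + 2.252 + 0.04523 = 6.059 m·K/W
Q' = ΔT/ΣR = (279.1 K − 304.4 K)/6.059 = -4.176 W/m
From the inner boundary to the polyurethane foam/expanded polystyrene interface, ΣR_partial = 3.762 m·K/W.
T_interface = T_in − Q'·ΣR_partial = 279.1 K − (-4.176)(3.762) = 294.8 K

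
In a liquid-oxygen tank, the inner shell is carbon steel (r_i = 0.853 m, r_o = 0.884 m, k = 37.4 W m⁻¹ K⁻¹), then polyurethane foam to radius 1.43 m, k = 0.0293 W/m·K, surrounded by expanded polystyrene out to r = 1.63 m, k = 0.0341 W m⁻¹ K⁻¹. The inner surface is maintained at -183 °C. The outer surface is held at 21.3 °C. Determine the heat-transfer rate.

Q = 149 W

Resistance network (inner→outer):
  R_carbon steel = (1/0.853 − 1/0.884)/(4πk) = 0.04111/(4π·37.4) = 8.747×10^-5 K/W
  R_polyurethane foam = (1/0.884 − 1/1.43)/(4πk) = 0.4319/(4π·0.0293) = 1.173 K/W
  R_expanded polystyrene = (1/1.43 − 1/1.63)/(4πk) = 0.08580/(4π·0.0341) = 0.2002 K/W
ΣR = 8.747×10^-5 + 1.173 + 0.2002 = 1.373 K/W
Q = ΔT/ΣR = (-183 °C − 21.3 °C)/1.373 = -149 W
(Negative Q ⇒ heat flows inward; heat gain = 149 W.)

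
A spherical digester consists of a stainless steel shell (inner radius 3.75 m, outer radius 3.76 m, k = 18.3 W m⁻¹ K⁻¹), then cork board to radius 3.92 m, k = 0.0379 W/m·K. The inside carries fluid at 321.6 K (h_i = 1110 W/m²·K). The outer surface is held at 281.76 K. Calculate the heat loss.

Series thermal resistances, inner to outer:
  R_conv,in = 1/(4πr²h) = 1/(4π·3.75²·1110) = 5.098×10^-6 K/W
  R_stainless steel = (1/3.75 − 1/3.76)/(4πk) = 7.092×10^-4/(4π·18.3) = 3.084×10^-6 K/W
  R_cork board = (1/3.76 − 1/3.92)/(4πk) = 0.01086/(4π·0.0379) = 0.02279 K/W
ΣR = 5.098×10^-6 + 3.084×10^-6 + 0.02279 = 0.02280 K/W
Q = ΔT/ΣR = (321.6 K − 281.76 K)/0.02280 = 1750 W

Q = 1750 W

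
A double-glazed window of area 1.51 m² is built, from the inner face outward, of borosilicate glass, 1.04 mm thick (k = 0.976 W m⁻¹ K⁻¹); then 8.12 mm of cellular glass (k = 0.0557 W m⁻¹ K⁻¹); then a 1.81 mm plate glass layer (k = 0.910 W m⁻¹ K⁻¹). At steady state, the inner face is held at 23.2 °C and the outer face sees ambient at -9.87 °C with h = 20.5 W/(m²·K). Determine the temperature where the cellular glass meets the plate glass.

T = -1.37 °C

Series thermal resistances, inner to outer:
  R_borosilicate glass = L/(kA) = 0.00104/(0.976·1.51) = 7.057×10^-4 K/W
  R_cellular glass = L/(kA) = 0.00812/(0.0557·1.51) = 0.09654 K/W
  R_plate glass = L/(kA) = 0.00181/(0.910·1.51) = 0.001317 K/W
  R_conv,out = 1/(hA) = 1/(20.5·1.51) = 0.03230 K/W
ΣR = 7.057×10^-4 + 0.09654 + 0.001317 + 0.03230 = 0.1309 K/W
Q = ΔT/ΣR = (23.2 °C − -9.87 °C)/0.1309 = 252.6 W
From the inner boundary to the cellular glass/plate glass interface, ΣR_partial = 0.09725 K/W.
T_interface = T_in − Q·ΣR_partial = 23.2 °C − (252.6)(0.09725) = -1.37 °C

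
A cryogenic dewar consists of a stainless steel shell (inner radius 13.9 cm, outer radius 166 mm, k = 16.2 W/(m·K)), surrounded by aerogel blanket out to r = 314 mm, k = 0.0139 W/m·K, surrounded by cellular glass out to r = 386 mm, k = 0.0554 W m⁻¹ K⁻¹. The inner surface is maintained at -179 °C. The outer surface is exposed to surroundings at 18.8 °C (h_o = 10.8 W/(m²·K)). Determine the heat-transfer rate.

Q = 11.5 W

Resistance network (inner→outer):
  R_stainless steel = (1/0.139 − 1/0.166)/(4πk) = 1.170/(4π·16.2) = 0.005748 K/W
  R_aerogel blanket = (1/0.166 − 1/0.314)/(4πk) = 2.839/(4π·0.0139) = 16.26 K/W
  R_cellular glass = (1/0.314 − 1/0.386)/(4πk) = 0.5940/(4π·0.0554) = 0.8533 K/W
  R_conv,out = 1/(4πr²h) = 1/(4π·0.386²·10.8) = 0.04945 K/W
ΣR = 0.005748 + 16.26 + 0.8533 + 0.04945 = 17.17 K/W
Q = ΔT/ΣR = (-179 °C − 18.8 °C)/17.17 = -11.5 W
(Negative Q ⇒ heat flows inward; heat gain = 11.5 W.)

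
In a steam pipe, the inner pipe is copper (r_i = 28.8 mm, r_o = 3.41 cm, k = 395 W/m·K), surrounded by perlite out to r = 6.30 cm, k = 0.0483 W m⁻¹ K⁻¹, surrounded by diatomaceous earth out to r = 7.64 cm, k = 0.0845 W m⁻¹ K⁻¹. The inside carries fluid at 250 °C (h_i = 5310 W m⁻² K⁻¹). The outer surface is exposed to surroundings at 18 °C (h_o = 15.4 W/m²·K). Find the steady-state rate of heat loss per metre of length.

Series thermal resistances, inner to outer:
  R'_conv,in = 1/(2πr h) = 1/(2π·0.0288·5310) = 0.001041 m·K/W
  R'_copper = ln(0.0341/0.0288)/(2πk) = 0.1689/(2π·395) = 6.806×10^-5 m·K/W
  R'_perlite = ln(0.0630/0.0341)/(2πk) = 0.6138/(2π·0.0483) = 2.023 m·K/W
  R'_diatomaceous earth = ln(0.0764/0.0630)/(2πk) = 0.1928/(2π·0.0845) = 0.3632 m·K/W
  R'_conv,out = 1/(2πr h) = 1/(2π·0.0764·15.4) = 0.1353 m·K/W
ΣR = 0.001041 + 6.806×10^-5 + 2.023 + 0.3632 + 0.1353 = 2.523 m·K/W
Q' = ΔT/ΣR = (250 °C − 18 °C)/2.523 = 92.0 W/m

Q' = 92.0 W/m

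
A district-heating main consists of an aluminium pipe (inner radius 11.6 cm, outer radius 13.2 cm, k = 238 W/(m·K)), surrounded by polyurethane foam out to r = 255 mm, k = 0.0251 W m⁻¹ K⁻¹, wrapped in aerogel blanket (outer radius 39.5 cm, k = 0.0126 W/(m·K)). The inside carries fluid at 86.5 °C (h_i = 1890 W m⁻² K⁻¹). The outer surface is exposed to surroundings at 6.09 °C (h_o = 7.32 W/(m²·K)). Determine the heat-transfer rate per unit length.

Series thermal resistances, inner to outer:
  R'_conv,in = 1/(2πr h) = 1/(2π·0.116·1890) = 7.259×10^-4 m·K/W
  R'_aluminium = ln(0.132/0.116)/(2πk) = 0.1292/(2π·238) = 8.641×10^-5 m·K/W
  R'_polyurethane foam = ln(0.255/0.132)/(2πk) = 0.6585/(2π·0.0251) = 4.175 m·K/W
  R'_aerogel blanket = ln(0.395/0.255)/(2πk) = 0.4376/(2π·0.0126) = 5.528 m·K/W
  R'_conv,out = 1/(2πr h) = 1/(2π·0.395·7.32) = 0.05504 m·K/W
ΣR = 7.259×10^-4 + 8.641×10^-5 + 4.175 + 5.528 + 0.05504 = 9.759 m·K/W
Q' = ΔT/ΣR = (86.5 °C − 6.09 °C)/9.759 = 8.24 W/m

Q' = 8.24 W/m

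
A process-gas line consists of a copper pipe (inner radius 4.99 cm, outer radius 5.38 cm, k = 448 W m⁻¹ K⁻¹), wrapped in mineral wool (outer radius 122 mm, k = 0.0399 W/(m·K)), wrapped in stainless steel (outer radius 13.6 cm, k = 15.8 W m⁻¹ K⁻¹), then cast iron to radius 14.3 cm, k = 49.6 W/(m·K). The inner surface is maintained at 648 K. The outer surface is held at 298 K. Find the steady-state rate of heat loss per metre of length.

Q' = 107 W/m

Resistance network (inner→outer):
  R'_copper = ln(0.0538/0.0499)/(2πk) = 0.07525/(2π·448) = 2.673×10^-5 m·K/W
  R'_mineral wool = ln(0.122/0.0538)/(2πk) = 0.8187/(2π·0.0399) = 3.266 m·K/W
  R'_stainless steel = ln(0.136/0.122)/(2πk) = 0.1086/(2π·15.8) = 0.001094 m·K/W
  R'_cast iron = ln(0.143/0.136)/(2πk) = 0.05019/(2π·49.6) = 1.610×10^-4 m·K/W
ΣR = 2.673×10^-5 + 3.266 + 0.001094 + 1.610×10^-4 = 3.267 m·K/W
Q' = ΔT/ΣR = (648 K − 298 K)/3.267 = 107 W/m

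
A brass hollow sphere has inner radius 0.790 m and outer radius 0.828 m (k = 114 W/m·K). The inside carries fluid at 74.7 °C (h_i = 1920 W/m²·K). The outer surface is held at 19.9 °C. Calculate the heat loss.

Q = 5.12×10^5 W

Series thermal resistances, inner to outer:
  R_conv,in = 1/(4πr²h) = 1/(4π·0.790²·1920) = 6.641×10^-5 K/W
  R_brass = (1/0.790 − 1/0.828)/(4πk) = 0.05809/(4π·114) = 4.055×10^-5 K/W
ΣR = 6.641×10^-5 + 4.055×10^-5 = 1.070×10^-4 K/W
Q = ΔT/ΣR = (74.7 °C − 19.9 °C)/1.070×10^-4 = 5.12×10^5 W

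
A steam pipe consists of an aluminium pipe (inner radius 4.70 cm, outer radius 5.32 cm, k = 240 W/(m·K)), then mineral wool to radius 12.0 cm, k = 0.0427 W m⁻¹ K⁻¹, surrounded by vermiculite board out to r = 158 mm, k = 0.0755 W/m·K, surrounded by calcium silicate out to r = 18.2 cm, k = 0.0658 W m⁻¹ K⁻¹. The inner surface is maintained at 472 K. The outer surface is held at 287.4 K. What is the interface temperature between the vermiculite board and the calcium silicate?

T = 303.4 K

Resistance network (inner→outer):
  R'_aluminium = ln(0.0532/0.0470)/(2πk) = 0.1239/(2π·240) = 8.217×10^-5 m·K/W
  R'_mineral wool = ln(0.120/0.0532)/(2πk) = 0.8134/(2π·0.0427) = 3.032 m·K/W
  R'_vermiculite board = ln(0.158/0.120)/(2πk) = 0.2751/(2π·0.0755) = 0.5799 m·K/W
  R'_calcium silicate = ln(0.182/0.158)/(2πk) = 0.1414/(2π·0.0658) = 0.3420 m·K/W
ΣR = 8.217×10^-5 + 3.032 + 0.5799 + 0.3420 = 3.954 m·K/W
Q' = ΔT/ΣR = (472 K − 287.4 K)/3.954 = 46.69 W/m
From the inner boundary to the vermiculite board/calcium silicate interface, ΣR_partial = 3.612 m·K/W.
T_interface = T_in − Q'·ΣR_partial = 472 K − (46.69)(3.612) = 303.4 K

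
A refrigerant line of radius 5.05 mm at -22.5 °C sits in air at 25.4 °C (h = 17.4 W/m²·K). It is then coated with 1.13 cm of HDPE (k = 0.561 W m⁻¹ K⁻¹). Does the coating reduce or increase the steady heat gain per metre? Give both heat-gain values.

Critical radius for a cylinder: r_cr = k/h = 0.0322 m = 3.22 cm.
Outer radius after coating: r₂ = 0.00505 + 0.0113 = 0.01635 m.
Since r₁ < r_cr and r₂ ≤ r_cr, the coating moves toward the maximum at r_cr — heat gain rises.
Bare: R = 1/(2πr₁h) = 1.811 m·K/W; Q = 47.9/1.811 = 26.4 W/m.
Coated: R = R_cond + R_conv = 0.8927 m·K/W; Q = 47.9/0.8927 = 53.7 W/m.

increases: 26.4 → 53.7 W/m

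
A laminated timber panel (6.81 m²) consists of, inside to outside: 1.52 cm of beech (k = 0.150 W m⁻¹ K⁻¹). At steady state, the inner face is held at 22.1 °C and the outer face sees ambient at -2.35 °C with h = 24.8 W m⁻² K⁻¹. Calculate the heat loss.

Q = 1180 W

Series thermal resistances, inner to outer:
  R_beech = L/(kA) = 0.0152/(0.150·6.81) = 0.01488 K/W
  R_conv,out = 1/(hA) = 1/(24.8·6.81) = 0.005921 K/W
ΣR = 0.01488 + 0.005921 = 0.02080 K/W
Q = ΔT/ΣR = (22.1 °C − -2.35 °C)/0.02080 = 1180 W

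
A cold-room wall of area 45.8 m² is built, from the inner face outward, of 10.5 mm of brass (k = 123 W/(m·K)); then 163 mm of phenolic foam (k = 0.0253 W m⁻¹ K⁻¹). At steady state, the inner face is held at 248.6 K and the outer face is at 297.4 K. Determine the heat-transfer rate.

Q = 347 W

Series thermal resistances, inner to outer:
  R_brass = L/(kA) = 0.0105/(123·45.8) = 1.864×10^-6 K/W
  R_phenolic foam = L/(kA) = 0.163/(0.0253·45.8) = 0.1407 K/W
ΣR = 1.864×10^-6 + 0.1407 = 0.1407 K/W
Q = ΔT/ΣR = (248.6 K − 297.4 K)/0.1407 = -347 W
(Negative Q ⇒ heat flows inward; heat gain = 347 W.)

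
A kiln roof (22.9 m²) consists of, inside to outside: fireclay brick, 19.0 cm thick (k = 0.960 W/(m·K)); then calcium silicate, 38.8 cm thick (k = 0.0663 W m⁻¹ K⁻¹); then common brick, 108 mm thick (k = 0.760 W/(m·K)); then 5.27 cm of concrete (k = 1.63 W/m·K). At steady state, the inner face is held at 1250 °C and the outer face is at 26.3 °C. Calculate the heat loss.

Q = 4500 W

Resistance network (inner→outer):
  R_fireclay brick = L/(kA) = 0.190/(0.960·22.9) = 0.008643 K/W
  R_calcium silicate = L/(kA) = 0.388/(0.0663·22.9) = 0.2556 K/W
  R_common brick = L/(kA) = 0.108/(0.760·22.9) = 0.006205 K/W
  R_concrete = L/(kA) = 0.0527/(1.63·22.9) = 0.001412 K/W
ΣR = 0.008643 + 0.2556 + 0.006205 + 0.001412 = 0.2719 K/W
Q = ΔT/ΣR = (1250 °C − 26.3 °C)/0.2719 = 4500 W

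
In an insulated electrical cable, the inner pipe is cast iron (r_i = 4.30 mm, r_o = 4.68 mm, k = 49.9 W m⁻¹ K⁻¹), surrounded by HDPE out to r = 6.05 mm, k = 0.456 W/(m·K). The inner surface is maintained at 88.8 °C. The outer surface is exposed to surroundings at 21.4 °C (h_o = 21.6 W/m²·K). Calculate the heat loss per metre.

Treat each layer as a resistance in series:
  R'_cast iron = ln(0.00468/0.00430)/(2πk) = 0.08468/(2π·49.9) = 2.701×10^-4 m·K/W
  R'_HDPE = ln(0.00605/0.00468)/(2πk) = 0.2568/(2π·0.456) = 0.08962 m·K/W
  R'_conv,out = 1/(2πr h) = 1/(2π·0.00605·21.6) = 1.218 m·K/W
ΣR = 2.701×10^-4 + 0.08962 + 1.218 = 1.308 m·K/W
Q' = ΔT/ΣR = (88.8 °C − 21.4 °C)/1.308 = 51.5 W/m

Q' = 51.5 W/m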